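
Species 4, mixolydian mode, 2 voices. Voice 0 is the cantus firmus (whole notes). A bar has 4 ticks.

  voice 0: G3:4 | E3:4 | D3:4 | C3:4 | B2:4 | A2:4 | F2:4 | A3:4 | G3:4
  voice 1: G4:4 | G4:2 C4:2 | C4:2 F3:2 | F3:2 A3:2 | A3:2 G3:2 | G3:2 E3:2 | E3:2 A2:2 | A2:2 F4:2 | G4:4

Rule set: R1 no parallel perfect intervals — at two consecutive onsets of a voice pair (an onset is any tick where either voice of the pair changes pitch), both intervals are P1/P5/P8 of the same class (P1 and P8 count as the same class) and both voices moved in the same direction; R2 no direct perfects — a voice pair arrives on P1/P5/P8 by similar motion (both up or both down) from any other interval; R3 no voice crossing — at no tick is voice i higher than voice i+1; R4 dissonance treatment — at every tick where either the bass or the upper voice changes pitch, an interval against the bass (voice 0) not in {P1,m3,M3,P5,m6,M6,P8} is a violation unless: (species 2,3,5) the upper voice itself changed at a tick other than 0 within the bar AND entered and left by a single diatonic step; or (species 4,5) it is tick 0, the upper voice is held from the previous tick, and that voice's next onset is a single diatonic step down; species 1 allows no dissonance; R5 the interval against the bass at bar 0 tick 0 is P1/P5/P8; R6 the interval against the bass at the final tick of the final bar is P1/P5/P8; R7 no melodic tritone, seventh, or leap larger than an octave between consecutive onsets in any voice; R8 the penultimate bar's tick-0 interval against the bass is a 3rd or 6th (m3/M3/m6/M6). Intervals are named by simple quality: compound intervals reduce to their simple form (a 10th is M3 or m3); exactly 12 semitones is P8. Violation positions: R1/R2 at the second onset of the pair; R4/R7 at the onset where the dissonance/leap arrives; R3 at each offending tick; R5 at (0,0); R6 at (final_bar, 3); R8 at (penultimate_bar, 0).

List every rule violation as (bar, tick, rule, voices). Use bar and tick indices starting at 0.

bar 0: v0=G3 v1=G4 downbeat P8
bar 1: v0=E3 v1=G4 downbeat m3
bar 2: v0=D3 v1=C4 downbeat m7
bar 3: v0=C3 v1=F3 downbeat P4
bar 4: v0=B2 v1=A3 downbeat m7
bar 5: v0=A2 v1=G3 downbeat m7
bar 6: v0=F2 v1=E3 downbeat M7
bar 7: v0=A3 v1=A2 downbeat P8
bar 8: v0=G3 v1=G4 downbeat P8
  -> R4 @ bar 2 tick 0 v(0, 1): D3/C4 m7 untreated
  -> R4 @ bar 3 tick 0 v(0, 1): C3/F3 P4 untreated
  -> R4 @ bar 5 tick 0 v(0, 1): A2/G3 m7 untreated
  -> R4 @ bar 6 tick 0 v(0, 1): F2/E3 M7 untreated
  -> R3 @ bar 7 tick 0 v(0, 1): A3 above A2
  -> R7 @ bar 7 tick 0 v(0,): F2->A3 leap 16st
  -> R8 @ bar 7 tick 0 v(0, 1): penult P8 not 3rd/6th
  -> R3 @ bar 7 tick 1 v(0, 1): A3 above A2
  -> R7 @ bar 7 tick 2 v(1,): A2->F4 leap 20st

(2, 0, R4, (0, 1))
(3, 0, R4, (0, 1))
(5, 0, R4, (0, 1))
(6, 0, R4, (0, 1))
(7, 0, R3, (0, 1))
(7, 0, R7, (0,))
(7, 0, R8, (0, 1))
(7, 1, R3, (0, 1))
(7, 2, R7, (1,))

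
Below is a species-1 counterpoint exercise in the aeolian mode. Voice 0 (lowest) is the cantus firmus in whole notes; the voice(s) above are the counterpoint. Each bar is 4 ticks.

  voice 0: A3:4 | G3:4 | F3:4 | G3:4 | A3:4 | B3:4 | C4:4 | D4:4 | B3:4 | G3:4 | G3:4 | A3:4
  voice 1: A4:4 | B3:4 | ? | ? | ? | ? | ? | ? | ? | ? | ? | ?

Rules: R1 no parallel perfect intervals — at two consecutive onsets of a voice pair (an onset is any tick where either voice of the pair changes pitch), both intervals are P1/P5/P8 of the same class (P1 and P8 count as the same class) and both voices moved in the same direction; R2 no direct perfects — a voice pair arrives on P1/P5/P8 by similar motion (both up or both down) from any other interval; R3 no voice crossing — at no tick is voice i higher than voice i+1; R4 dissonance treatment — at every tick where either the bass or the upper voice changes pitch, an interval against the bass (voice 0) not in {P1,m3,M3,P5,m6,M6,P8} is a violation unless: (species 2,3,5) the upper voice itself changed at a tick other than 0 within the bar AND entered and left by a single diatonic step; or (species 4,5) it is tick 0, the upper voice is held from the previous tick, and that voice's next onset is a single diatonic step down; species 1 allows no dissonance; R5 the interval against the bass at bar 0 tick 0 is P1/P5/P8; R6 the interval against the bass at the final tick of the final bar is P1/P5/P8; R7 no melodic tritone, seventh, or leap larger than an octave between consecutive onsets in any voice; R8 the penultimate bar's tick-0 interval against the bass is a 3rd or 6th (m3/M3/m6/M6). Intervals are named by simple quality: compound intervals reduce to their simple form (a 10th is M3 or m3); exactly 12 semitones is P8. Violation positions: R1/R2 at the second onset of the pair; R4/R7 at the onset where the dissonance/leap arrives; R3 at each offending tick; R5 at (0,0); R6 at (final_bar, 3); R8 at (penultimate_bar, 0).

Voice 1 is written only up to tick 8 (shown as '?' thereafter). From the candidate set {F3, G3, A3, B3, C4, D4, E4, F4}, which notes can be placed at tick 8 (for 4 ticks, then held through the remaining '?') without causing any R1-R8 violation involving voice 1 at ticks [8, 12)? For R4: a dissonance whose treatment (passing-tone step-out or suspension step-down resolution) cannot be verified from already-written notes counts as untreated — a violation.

{A3, C4, D4}

F3: violates R2,R7
G3: violates R4
A3: legal
B3: violates R4
C4: legal
D4: legal
E4: violates R4
F4: violates R7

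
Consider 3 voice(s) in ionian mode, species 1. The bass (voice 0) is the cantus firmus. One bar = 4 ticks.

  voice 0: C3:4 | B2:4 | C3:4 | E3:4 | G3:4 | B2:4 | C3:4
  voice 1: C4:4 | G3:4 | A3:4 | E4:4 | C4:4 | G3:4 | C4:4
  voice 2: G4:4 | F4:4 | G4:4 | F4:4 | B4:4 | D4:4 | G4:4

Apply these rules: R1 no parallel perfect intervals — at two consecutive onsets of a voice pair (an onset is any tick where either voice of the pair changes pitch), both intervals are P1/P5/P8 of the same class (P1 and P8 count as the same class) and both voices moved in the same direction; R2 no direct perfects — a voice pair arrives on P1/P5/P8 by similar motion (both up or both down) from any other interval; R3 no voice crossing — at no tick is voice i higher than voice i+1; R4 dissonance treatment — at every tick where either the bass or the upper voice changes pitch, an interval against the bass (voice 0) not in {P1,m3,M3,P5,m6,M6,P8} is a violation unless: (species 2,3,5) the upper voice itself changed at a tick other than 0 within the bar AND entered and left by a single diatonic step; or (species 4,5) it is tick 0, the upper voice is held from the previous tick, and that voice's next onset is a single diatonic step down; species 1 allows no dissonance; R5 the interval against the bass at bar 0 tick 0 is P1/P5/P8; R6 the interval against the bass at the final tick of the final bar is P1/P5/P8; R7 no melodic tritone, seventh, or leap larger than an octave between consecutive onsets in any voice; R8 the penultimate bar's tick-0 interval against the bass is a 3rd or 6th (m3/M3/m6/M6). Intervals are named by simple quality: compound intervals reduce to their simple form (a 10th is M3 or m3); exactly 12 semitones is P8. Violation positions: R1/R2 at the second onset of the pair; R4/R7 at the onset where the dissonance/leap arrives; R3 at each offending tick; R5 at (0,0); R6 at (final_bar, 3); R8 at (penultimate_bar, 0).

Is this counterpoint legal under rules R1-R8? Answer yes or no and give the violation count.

bar 0: v0=C3 v1=C4 v2=G4 (P5)
bar 1: v0=B2 v1=G3 v2=F4 (TT)
bar 2: v0=C3 v1=A3 v2=G4 (P5)
bar 3: v0=E3 v1=E4 v2=F4 (m2)
bar 4: v0=G3 v1=C4 v2=B4 (M3)
bar 5: v0=B2 v1=G3 v2=D4 (m3)
bar 6: v0=C3 v1=C4 v2=G4 (P5)
  R4 @ bar1.0: B2/F4 TT untreated
  R2 @ bar2.0: B2/F4 TT -> C3/G4 P5 similar
  R2 @ bar3.0: C3/A3 M6 -> E3/E4 P8 similar
  R4 @ bar3.0: E3/F4 m2 untreated
  R4 @ bar4.0: G3/C4 P4 untreated
  R7 @ bar4.0: F4->B4 leap 6st
  R2 @ bar5.0: C4/B4 M7 -> G3/D4 P5 similar
  R1 @ bar6.0: G3/D4 P5 -> C4/G4 P5 similar
  R2 @ bar6.0: B2/G3 m6 -> C3/C4 P8 similar
  R2 @ bar6.0: B2/D4 m3 -> C3/G4 P5 similar

No (10 violations)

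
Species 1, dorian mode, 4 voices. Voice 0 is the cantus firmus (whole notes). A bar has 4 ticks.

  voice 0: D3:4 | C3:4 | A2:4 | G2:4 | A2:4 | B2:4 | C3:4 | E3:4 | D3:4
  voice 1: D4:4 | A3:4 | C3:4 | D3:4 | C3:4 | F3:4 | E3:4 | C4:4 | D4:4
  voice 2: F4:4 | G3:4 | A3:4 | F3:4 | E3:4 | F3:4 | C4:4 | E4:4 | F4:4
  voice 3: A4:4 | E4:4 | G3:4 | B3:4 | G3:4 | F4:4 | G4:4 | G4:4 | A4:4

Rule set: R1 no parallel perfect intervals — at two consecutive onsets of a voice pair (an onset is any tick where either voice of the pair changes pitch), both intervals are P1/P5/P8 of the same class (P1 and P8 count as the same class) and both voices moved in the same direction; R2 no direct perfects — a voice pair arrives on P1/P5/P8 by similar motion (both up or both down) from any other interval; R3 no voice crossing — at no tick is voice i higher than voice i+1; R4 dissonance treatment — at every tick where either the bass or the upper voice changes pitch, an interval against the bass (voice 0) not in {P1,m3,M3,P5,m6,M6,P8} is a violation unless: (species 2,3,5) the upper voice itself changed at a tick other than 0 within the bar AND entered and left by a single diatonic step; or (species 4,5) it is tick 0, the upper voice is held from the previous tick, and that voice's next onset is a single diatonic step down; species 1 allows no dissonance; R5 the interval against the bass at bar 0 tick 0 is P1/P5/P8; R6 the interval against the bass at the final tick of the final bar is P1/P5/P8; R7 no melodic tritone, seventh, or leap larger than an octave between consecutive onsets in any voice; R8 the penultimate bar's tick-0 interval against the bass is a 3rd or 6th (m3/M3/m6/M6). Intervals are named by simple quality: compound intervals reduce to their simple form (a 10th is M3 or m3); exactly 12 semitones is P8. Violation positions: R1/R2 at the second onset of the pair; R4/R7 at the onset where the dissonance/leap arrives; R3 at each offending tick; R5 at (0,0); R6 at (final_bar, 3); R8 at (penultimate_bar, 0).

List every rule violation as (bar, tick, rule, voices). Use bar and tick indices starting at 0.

bar 0: v0=D3 v1=D4 v2=F4 v3=A4 downbeat P5
bar 1: v0=C3 v1=A3 v2=G3 v3=E4 downbeat M3
bar 2: v0=A2 v1=C3 v2=A3 v3=G3 downbeat m7
bar 3: v0=G2 v1=D3 v2=F3 v3=B3 downbeat M3
bar 4: v0=A2 v1=C3 v2=E3 v3=G3 downbeat m7
bar 5: v0=B2 v1=F3 v2=F3 v3=F4 downbeat TT
bar 6: v0=C3 v1=E3 v2=C4 v3=G4 downbeat P5
bar 7: v0=E3 v1=C4 v2=E4 v3=G4 downbeat m3
bar 8: v0=D3 v1=D4 v2=F4 v3=A4 downbeat P5
  -> R5 @ bar 0 tick 0 v(0, 2): opens on m3
  -> R1 @ bar 1 tick 0 v(1, 3): D4/A4 P5 -> A3/E4 P5 similar
  -> R2 @ bar 1 tick 0 v(0, 2): D3/F4 m3 -> C3/G3 P5 similar
  -> R3 @ bar 1 tick 0 v(1, 2): A3 above G3
  -> R7 @ bar 1 tick 0 v(2,): F4->G3 leap 10st
  -> R3 @ bar 1 tick 1 v(1, 2): A3 above G3
  -> R3 @ bar 1 tick 2 v(1, 2): A3 above G3
  -> R3 @ bar 1 tick 3 v(1, 2): A3 above G3
  -> R1 @ bar 2 tick 0 v(1, 3): A3/E4 P5 -> C3/G3 P5 similar
  -> R3 @ bar 2 tick 0 v(2, 3): A3 above G3
  -> R4 @ bar 2 tick 0 v(0, 3): A2/G3 m7 untreated
  -> R3 @ bar 2 tick 1 v(2, 3): A3 above G3
  -> R3 @ bar 2 tick 2 v(2, 3): A3 above G3
  -> R3 @ bar 2 tick 3 v(2, 3): A3 above G3
  -> R4 @ bar 3 tick 0 v(0, 2): G2/F3 m7 untreated
  -> R2 @ bar 4 tick 0 v(1, 3): D3/B3 M6 -> C3/G3 P5 similar
  -> R4 @ bar 4 tick 0 v(0, 3): A2/G3 m7 untreated
  -> R2 @ bar 5 tick 0 v(1, 2): C3/E3 M3 -> F3/F3 P1 similar
  -> R2 @ bar 5 tick 0 v(1, 3): C3/G3 P5 -> F3/F4 P8 similar
  -> R2 @ bar 5 tick 0 v(2, 3): E3/G3 m3 -> F3/F4 P8 similar
  -> R4 @ bar 5 tick 0 v(0, 1): B2/F3 TT untreated
  -> R4 @ bar 5 tick 0 v(0, 2): B2/F3 TT untreated
  -> R4 @ bar 5 tick 0 v(0, 3): B2/F4 TT untreated
  -> R7 @ bar 5 tick 0 v(3,): G3->F4 leap 10st
  -> R2 @ bar 6 tick 0 v(0, 2): B2/F3 TT -> C3/C4 P8 similar
  -> R2 @ bar 6 tick 0 v(0, 3): B2/F4 TT -> C3/G4 P5 similar
  -> R2 @ bar 6 tick 0 v(2, 3): F3/F4 P8 -> C4/G4 P5 similar
  -> R1 @ bar 7 tick 0 v(0, 2): C3/C4 P8 -> E3/E4 P8 similar
  -> R8 @ bar 7 tick 0 v(0, 2): penult P8 not 3rd/6th
  -> R1 @ bar 8 tick 0 v(1, 3): C4/G4 P5 -> D4/A4 P5 similar
  -> R6 @ bar 8 tick 3 v(0, 2): closes on m3

(0, 0, R5, (0, 2))
(1, 0, R1, (1, 3))
(1, 0, R2, (0, 2))
(1, 0, R3, (1, 2))
(1, 0, R7, (2,))
(1, 1, R3, (1, 2))
(1, 2, R3, (1, 2))
(1, 3, R3, (1, 2))
(2, 0, R1, (1, 3))
(2, 0, R3, (2, 3))
(2, 0, R4, (0, 3))
(2, 1, R3, (2, 3))
(2, 2, R3, (2, 3))
(2, 3, R3, (2, 3))
(3, 0, R4, (0, 2))
(4, 0, R2, (1, 3))
(4, 0, R4, (0, 3))
(5, 0, R2, (1, 2))
(5, 0, R2, (1, 3))
(5, 0, R2, (2, 3))
(5, 0, R4, (0, 1))
(5, 0, R4, (0, 2))
(5, 0, R4, (0, 3))
(5, 0, R7, (3,))
(6, 0, R2, (0, 2))
(6, 0, R2, (0, 3))
(6, 0, R2, (2, 3))
(7, 0, R1, (0, 2))
(7, 0, R8, (0, 2))
(8, 0, R1, (1, 3))
(8, 3, R6, (0, 2))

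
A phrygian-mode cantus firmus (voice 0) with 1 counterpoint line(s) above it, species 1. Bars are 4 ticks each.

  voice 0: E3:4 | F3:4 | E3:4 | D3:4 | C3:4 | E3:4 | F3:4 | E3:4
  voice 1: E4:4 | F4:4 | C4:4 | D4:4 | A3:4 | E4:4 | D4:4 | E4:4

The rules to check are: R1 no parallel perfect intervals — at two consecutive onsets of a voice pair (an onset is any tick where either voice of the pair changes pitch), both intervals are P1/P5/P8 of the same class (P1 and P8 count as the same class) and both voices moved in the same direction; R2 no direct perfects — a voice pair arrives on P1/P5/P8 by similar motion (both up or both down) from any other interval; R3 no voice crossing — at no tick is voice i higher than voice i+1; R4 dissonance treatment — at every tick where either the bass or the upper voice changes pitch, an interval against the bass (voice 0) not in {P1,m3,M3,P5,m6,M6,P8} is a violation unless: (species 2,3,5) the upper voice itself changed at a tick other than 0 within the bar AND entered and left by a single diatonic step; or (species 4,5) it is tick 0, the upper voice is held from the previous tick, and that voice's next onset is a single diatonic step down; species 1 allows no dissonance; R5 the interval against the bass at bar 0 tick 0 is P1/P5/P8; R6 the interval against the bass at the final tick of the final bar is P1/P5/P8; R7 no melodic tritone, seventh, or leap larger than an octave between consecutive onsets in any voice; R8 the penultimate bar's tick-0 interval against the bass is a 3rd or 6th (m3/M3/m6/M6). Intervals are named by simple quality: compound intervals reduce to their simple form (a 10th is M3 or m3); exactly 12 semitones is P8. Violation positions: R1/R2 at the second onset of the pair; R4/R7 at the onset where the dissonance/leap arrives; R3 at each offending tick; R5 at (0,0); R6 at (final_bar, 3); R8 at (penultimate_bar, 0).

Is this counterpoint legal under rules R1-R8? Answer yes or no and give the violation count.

bar 0: v0=E3 v1=E4 (P8)
bar 1: v0=F3 v1=F4 (P8)
bar 2: v0=E3 v1=C4 (m6)
bar 3: v0=D3 v1=D4 (P8)
bar 4: v0=C3 v1=A3 (M6)
bar 5: v0=E3 v1=E4 (P8)
bar 6: v0=F3 v1=D4 (M6)
bar 7: v0=E3 v1=E4 (P8)
  R1 @ bar1.0: E3/E4 P8 -> F3/F4 P8 similar
  R2 @ bar5.0: C3/A3 M6 -> E3/E4 P8 similar

No (2 violations)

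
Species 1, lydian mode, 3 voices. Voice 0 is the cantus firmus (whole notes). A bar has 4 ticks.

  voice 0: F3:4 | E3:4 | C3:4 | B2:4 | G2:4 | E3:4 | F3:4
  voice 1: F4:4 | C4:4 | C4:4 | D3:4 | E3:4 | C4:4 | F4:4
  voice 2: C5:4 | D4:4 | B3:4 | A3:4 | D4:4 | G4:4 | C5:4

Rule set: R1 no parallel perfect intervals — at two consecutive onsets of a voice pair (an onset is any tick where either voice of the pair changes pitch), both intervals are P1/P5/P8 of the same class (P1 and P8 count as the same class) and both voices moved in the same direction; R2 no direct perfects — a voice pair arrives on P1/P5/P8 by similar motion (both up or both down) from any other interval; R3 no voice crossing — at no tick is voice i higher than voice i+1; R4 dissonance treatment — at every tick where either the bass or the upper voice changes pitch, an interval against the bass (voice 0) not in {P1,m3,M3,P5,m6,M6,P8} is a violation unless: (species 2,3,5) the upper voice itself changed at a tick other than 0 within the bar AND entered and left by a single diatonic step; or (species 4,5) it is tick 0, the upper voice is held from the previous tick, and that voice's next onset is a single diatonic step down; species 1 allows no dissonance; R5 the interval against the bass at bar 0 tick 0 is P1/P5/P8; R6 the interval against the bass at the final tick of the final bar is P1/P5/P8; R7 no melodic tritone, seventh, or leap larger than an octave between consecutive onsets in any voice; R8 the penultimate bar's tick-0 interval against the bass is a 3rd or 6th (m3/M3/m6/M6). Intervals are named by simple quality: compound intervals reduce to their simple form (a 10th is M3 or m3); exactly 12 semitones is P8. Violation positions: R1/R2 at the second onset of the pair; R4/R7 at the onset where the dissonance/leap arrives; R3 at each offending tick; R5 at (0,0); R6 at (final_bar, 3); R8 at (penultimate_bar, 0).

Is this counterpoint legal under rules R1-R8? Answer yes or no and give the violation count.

No (14 violations)

bar 0: v0=F3 v1=F4 v2=C5 (P5)
bar 1: v0=E3 v1=C4 v2=D4 (m7)
bar 2: v0=C3 v1=C4 v2=B3 (M7)
bar 3: v0=B2 v1=D3 v2=A3 (m7)
bar 4: v0=G2 v1=E3 v2=D4 (P5)
bar 5: v0=E3 v1=C4 v2=G4 (m3)
bar 6: v0=F3 v1=F4 v2=C5 (P5)
  R4 @ bar1.0: E3/D4 m7 untreated
  R7 @ bar1.0: C5->D4 leap 10st
  R3 @ bar2.0: C4 above B3
  R4 @ bar2.0: C3/B3 M7 untreated
  R3 @ bar2.1: C4 above B3
  R3 @ bar2.2: C4 above B3
  R3 @ bar2.3: C4 above B3
  R2 @ bar3.0: C4/B3 m2 -> D3/A3 P5 similar
  R4 @ bar3.0: B2/A3 m7 untreated
  R7 @ bar3.0: C4->D3 leap 10st
  R2 @ bar5.0: E3/D4 m7 -> C4/G4 P5 similar
  R1 @ bar6.0: C4/G4 P5 -> F4/C5 P5 similar
  R2 @ bar6.0: E3/C4 m6 -> F3/F4 P8 similar
  R2 @ bar6.0: E3/G4 m3 -> F3/C5 P5 similar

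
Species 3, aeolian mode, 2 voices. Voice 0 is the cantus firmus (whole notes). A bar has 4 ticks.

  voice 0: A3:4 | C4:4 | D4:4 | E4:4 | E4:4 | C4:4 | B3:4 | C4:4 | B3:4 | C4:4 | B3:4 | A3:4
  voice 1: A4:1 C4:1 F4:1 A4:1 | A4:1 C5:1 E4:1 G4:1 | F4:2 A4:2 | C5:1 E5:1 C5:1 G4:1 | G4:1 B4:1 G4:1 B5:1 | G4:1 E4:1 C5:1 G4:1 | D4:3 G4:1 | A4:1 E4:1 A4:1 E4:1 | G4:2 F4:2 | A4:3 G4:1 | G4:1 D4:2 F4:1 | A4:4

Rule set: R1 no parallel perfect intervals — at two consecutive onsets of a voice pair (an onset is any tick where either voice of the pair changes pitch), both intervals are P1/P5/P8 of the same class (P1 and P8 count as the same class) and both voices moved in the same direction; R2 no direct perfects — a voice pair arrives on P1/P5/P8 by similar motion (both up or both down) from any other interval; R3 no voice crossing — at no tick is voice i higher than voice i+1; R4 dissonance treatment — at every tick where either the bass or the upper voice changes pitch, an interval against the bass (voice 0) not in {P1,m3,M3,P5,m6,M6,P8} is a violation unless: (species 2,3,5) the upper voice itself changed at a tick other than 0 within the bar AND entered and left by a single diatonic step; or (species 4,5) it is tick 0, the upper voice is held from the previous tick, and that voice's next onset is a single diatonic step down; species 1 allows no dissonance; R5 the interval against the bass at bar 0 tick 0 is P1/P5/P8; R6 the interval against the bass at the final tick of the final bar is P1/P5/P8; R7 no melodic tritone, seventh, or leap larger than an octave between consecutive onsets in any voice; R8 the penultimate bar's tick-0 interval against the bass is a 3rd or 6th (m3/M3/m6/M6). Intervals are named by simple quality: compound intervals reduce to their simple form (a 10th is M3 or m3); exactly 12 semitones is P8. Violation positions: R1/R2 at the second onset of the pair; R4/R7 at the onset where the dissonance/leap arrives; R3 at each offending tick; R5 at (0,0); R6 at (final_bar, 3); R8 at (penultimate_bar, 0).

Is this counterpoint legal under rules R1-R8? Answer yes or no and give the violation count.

No (5 violations)

bar 0: v0=A3 v1=A4 (P8)
bar 1: v0=C4 v1=A4 (M6)
bar 2: v0=D4 v1=F4 (m3)
bar 3: v0=E4 v1=C5 (m6)
bar 4: v0=E4 v1=G4 (m3)
bar 5: v0=C4 v1=G4 (P5)
bar 6: v0=B3 v1=D4 (m3)
bar 7: v0=C4 v1=A4 (M6)
bar 8: v0=B3 v1=G4 (m6)
bar 9: v0=C4 v1=A4 (M6)
bar 10: v0=B3 v1=G4 (m6)
bar 11: v0=A3 v1=A4 (P8)
  R7 @ bar4.3: G4->B5 leap 16st
  R1 @ bar5.0: E4/B5 P5 -> C4/G4 P5 similar
  R7 @ bar5.0: B5->G4 leap 16st
  R4 @ bar8.2: B3/F4 TT untreated
  R4 @ bar10.3: B3/F4 TT untreated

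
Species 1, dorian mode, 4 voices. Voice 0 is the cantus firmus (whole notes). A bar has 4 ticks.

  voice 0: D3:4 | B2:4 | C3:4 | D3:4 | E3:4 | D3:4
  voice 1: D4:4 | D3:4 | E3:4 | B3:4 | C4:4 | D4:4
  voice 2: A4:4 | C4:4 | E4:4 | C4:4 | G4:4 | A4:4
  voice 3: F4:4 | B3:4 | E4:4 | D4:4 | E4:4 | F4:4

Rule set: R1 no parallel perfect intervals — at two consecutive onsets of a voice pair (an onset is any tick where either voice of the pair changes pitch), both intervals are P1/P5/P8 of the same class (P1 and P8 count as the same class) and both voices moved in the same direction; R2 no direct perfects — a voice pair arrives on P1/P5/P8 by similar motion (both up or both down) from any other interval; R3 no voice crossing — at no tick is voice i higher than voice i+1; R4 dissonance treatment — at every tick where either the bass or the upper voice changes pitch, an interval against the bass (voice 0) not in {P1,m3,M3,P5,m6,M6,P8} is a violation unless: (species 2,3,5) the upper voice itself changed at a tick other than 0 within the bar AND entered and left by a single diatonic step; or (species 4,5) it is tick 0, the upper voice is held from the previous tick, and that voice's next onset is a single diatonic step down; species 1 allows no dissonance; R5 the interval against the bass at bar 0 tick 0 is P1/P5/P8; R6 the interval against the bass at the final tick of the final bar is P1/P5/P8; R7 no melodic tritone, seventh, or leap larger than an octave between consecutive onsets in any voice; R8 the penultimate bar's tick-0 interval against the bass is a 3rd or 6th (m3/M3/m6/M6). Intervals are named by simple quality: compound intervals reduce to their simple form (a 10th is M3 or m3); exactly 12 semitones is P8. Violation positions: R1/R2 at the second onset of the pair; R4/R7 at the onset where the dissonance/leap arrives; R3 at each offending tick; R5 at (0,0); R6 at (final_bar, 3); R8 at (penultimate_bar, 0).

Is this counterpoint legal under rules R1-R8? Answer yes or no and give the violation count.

No (29 violations)

bar 0: v0=D3 v1=D4 v2=A4 v3=F4 (m3)
bar 1: v0=B2 v1=D3 v2=C4 v3=B3 (P8)
bar 2: v0=C3 v1=E3 v2=E4 v3=E4 (M3)
bar 3: v0=D3 v1=B3 v2=C4 v3=D4 (P8)
bar 4: v0=E3 v1=C4 v2=G4 v3=E4 (P8)
bar 5: v0=D3 v1=D4 v2=A4 v3=F4 (m3)
  R3 @ bar0.0: A4 above F4
  R5 @ bar0.0: opens on m3
  R3 @ bar0.1: A4 above F4
  R3 @ bar0.2: A4 above F4
  R3 @ bar0.3: A4 above F4
  R2 @ bar1.0: D3/F4 m3 -> B2/B3 P8 similar
  R3 @ bar1.0: C4 above B3
  R4 @ bar1.0: B2/C4 m2 untreated
  R7 @ bar1.0: F4->B3 leap 6st
  R3 @ bar1.1: C4 above B3
  R3 @ bar1.2: C4 above B3
  R3 @ bar1.3: C4 above B3
  R2 @ bar2.0: D3/C4 m7 -> E3/E4 P8 similar
  R2 @ bar2.0: D3/B3 M6 -> E3/E4 P8 similar
  R2 @ bar2.0: C4/B3 m2 -> E4/E4 P1 similar
  R4 @ bar3.0: D3/C4 m7 untreated
  R1 @ bar4.0: D3/D4 P8 -> E3/E4 P8 similar
  R2 @ bar4.0: B3/C4 m2 -> C4/G4 P5 similar
  R3 @ bar4.0: G4 above E4
  R8 @ bar4.0: penult P8 not 3rd/6th
  R3 @ bar4.1: G4 above E4
  R3 @ bar4.2: G4 above E4
  R3 @ bar4.3: G4 above E4
  R1 @ bar5.0: C4/G4 P5 -> D4/A4 P5 similar
  R3 @ bar5.0: A4 above F4
  R3 @ bar5.1: A4 above F4
  R3 @ bar5.2: A4 above F4
  R3 @ bar5.3: A4 above F4
  R6 @ bar5.3: closes on m3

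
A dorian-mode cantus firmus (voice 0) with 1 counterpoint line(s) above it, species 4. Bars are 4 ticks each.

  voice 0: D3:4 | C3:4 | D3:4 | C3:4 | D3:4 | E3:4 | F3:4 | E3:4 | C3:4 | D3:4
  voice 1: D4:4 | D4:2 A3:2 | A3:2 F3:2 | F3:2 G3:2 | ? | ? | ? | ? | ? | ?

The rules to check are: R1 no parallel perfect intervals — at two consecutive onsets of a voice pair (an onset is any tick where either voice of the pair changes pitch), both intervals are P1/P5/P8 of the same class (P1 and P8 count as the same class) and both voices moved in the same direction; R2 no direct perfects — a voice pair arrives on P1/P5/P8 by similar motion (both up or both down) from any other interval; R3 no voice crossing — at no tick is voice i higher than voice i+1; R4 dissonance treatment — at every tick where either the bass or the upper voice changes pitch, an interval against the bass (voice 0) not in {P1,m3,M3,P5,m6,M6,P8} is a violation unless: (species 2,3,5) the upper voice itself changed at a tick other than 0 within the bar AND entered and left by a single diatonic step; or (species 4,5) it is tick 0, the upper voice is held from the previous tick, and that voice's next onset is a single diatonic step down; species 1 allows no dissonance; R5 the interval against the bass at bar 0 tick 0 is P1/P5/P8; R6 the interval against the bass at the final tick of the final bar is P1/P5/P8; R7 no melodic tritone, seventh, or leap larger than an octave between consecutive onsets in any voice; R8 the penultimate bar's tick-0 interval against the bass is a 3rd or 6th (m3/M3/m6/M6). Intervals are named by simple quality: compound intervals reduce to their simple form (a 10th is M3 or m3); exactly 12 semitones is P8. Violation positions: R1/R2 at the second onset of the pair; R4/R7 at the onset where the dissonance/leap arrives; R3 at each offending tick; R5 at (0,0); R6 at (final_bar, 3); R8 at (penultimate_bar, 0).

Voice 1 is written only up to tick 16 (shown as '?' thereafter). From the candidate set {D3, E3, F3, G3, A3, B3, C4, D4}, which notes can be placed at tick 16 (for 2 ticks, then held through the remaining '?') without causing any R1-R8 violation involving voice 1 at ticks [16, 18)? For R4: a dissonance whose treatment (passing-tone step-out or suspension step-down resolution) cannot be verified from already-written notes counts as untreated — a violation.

{B3, D3, F3}

D3: legal
E3: violates R4
F3: legal
G3: violates R4
A3: violates R1
B3: legal
C4: violates R4
D4: violates R2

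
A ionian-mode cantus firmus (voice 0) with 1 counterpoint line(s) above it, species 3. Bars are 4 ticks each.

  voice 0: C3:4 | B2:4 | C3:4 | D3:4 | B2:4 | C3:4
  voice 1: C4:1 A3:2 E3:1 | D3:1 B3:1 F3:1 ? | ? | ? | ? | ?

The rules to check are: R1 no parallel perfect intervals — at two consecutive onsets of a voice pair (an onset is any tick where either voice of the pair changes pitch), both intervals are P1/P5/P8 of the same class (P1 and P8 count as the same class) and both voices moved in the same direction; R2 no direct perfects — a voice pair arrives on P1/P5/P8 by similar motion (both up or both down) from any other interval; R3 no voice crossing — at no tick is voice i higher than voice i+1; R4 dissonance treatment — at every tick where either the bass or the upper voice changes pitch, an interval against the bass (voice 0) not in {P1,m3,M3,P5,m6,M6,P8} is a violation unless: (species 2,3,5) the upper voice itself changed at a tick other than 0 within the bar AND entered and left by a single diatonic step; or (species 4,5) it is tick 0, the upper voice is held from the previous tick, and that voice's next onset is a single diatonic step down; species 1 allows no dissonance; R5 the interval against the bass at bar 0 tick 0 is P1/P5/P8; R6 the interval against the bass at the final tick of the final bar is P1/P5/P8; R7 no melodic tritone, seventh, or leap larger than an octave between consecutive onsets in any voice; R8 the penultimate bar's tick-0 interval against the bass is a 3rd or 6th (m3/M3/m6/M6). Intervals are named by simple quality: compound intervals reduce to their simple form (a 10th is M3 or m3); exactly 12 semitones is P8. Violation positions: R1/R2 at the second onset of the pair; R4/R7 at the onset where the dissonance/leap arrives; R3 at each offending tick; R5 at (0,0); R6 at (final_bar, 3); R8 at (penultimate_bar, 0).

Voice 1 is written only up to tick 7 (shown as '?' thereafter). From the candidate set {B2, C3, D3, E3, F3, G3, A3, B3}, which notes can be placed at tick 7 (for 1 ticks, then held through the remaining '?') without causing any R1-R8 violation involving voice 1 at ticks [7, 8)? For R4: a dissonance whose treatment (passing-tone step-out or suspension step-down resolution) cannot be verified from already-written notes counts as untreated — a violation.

{D3, F3, G3}

B2: violates R7
C3: violates R4
D3: legal
E3: violates R4
F3: legal
G3: legal
A3: violates R4
B3: violates R7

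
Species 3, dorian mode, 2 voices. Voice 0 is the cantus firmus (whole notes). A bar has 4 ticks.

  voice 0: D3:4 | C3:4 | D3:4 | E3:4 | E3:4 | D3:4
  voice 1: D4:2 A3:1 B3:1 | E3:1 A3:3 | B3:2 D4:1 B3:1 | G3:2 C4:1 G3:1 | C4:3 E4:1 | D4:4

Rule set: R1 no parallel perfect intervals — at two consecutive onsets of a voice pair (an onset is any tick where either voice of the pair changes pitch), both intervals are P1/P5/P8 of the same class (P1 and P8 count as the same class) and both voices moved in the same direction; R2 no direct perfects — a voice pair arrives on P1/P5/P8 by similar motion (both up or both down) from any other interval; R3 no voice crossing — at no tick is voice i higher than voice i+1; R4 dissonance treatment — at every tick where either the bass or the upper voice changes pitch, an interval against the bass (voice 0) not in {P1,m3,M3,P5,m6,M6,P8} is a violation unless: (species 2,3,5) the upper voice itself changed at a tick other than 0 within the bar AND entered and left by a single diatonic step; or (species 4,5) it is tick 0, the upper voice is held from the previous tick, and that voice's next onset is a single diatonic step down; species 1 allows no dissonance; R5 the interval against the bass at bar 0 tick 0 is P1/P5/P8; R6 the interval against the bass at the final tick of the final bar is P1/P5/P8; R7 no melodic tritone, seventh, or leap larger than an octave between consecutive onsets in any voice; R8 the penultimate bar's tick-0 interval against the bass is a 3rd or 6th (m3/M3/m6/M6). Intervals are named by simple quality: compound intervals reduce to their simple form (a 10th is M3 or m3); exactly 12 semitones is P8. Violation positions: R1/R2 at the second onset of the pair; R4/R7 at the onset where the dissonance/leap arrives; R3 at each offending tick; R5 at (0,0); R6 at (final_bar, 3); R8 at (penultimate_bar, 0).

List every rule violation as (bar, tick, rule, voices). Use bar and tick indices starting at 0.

bar 0: v0=D3 v1=D4 downbeat P8
bar 1: v0=C3 v1=E3 downbeat M3
bar 2: v0=D3 v1=B3 downbeat M6
bar 3: v0=E3 v1=G3 downbeat m3
bar 4: v0=E3 v1=C4 downbeat m6
bar 5: v0=D3 v1=D4 downbeat P8
  -> R1 @ bar 5 tick 0 v(0, 1): E3/E4 P8 -> D3/D4 P8 similar

(5, 0, R1, (0, 1))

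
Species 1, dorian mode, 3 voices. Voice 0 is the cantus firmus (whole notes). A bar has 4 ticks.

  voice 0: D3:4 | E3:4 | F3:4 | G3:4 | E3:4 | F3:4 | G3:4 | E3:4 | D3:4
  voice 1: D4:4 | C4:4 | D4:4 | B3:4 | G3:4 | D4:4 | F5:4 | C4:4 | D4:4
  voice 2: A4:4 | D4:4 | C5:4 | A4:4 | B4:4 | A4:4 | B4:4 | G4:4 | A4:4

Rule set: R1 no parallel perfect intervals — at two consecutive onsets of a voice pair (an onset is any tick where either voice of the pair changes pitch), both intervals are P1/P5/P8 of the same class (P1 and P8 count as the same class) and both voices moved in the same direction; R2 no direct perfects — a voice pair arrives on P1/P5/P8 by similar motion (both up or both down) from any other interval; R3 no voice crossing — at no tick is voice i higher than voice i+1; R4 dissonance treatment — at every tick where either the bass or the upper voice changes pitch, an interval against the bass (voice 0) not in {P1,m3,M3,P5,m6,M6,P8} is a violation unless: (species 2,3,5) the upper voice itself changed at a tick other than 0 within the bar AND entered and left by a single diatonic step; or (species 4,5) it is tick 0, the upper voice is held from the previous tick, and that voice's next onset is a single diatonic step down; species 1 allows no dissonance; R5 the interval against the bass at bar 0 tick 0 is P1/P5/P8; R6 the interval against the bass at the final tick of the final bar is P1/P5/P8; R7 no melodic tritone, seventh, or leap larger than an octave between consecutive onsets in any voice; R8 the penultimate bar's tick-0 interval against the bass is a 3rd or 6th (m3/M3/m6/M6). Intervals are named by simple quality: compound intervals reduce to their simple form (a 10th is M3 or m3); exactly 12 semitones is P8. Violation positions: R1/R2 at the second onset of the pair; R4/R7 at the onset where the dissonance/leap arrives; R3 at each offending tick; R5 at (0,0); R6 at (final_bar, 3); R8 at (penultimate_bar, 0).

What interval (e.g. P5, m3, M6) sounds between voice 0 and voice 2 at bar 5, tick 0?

M3

voice 0=F3 voice 2=A4 -> M3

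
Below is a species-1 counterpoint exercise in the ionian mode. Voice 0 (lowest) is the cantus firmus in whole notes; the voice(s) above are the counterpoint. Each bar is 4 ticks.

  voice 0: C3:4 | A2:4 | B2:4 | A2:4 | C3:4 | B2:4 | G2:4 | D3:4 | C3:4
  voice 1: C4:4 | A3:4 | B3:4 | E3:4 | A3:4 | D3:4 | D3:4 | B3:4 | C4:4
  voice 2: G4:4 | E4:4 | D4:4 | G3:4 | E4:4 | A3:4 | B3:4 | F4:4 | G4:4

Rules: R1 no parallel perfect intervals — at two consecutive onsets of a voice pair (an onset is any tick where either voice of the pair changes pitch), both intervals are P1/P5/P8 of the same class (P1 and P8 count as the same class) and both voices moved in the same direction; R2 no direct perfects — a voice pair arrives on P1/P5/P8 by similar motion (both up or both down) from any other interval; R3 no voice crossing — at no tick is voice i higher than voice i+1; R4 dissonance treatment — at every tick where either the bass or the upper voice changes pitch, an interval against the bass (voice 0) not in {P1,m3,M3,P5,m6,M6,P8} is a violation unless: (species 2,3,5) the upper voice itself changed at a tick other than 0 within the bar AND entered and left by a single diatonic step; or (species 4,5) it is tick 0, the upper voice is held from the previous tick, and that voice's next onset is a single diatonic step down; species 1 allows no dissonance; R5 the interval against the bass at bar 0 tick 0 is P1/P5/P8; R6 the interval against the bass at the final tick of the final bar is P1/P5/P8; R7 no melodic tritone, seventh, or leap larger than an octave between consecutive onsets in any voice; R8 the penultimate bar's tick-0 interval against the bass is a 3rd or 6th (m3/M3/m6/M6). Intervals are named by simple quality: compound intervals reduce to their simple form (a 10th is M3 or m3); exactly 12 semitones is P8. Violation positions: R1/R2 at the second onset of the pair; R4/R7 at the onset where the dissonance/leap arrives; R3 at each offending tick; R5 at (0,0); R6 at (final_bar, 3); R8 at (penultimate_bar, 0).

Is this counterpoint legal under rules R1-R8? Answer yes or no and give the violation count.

No (11 violations)

bar 0: v0=C3 v1=C4 v2=G4 (P5)
bar 1: v0=A2 v1=A3 v2=E4 (P5)
bar 2: v0=B2 v1=B3 v2=D4 (m3)
bar 3: v0=A2 v1=E3 v2=G3 (m7)
bar 4: v0=C3 v1=A3 v2=E4 (M3)
bar 5: v0=B2 v1=D3 v2=A3 (m7)
bar 6: v0=G2 v1=D3 v2=B3 (M3)
bar 7: v0=D3 v1=B3 v2=F4 (m3)
bar 8: v0=C3 v1=C4 v2=G4 (P5)
  R1 @ bar1.0: C3/C4 P8 -> A2/A3 P8 similar
  R1 @ bar1.0: C3/G4 P5 -> A2/E4 P5 similar
  R1 @ bar1.0: C4/G4 P5 -> A3/E4 P5 similar
  R1 @ bar2.0: A2/A3 P8 -> B2/B3 P8 similar
  R2 @ bar3.0: B2/B3 P8 -> A2/E3 P5 similar
  R4 @ bar3.0: A2/G3 m7 untreated
  R2 @ bar4.0: E3/G3 m3 -> A3/E4 P5 similar
  R1 @ bar5.0: A3/E4 P5 -> D3/A3 P5 similar
  R4 @ bar5.0: B2/A3 m7 untreated
  R7 @ bar7.0: B3->F4 leap 6st
  R2 @ bar8.0: B3/F4 TT -> C4/G4 P5 similar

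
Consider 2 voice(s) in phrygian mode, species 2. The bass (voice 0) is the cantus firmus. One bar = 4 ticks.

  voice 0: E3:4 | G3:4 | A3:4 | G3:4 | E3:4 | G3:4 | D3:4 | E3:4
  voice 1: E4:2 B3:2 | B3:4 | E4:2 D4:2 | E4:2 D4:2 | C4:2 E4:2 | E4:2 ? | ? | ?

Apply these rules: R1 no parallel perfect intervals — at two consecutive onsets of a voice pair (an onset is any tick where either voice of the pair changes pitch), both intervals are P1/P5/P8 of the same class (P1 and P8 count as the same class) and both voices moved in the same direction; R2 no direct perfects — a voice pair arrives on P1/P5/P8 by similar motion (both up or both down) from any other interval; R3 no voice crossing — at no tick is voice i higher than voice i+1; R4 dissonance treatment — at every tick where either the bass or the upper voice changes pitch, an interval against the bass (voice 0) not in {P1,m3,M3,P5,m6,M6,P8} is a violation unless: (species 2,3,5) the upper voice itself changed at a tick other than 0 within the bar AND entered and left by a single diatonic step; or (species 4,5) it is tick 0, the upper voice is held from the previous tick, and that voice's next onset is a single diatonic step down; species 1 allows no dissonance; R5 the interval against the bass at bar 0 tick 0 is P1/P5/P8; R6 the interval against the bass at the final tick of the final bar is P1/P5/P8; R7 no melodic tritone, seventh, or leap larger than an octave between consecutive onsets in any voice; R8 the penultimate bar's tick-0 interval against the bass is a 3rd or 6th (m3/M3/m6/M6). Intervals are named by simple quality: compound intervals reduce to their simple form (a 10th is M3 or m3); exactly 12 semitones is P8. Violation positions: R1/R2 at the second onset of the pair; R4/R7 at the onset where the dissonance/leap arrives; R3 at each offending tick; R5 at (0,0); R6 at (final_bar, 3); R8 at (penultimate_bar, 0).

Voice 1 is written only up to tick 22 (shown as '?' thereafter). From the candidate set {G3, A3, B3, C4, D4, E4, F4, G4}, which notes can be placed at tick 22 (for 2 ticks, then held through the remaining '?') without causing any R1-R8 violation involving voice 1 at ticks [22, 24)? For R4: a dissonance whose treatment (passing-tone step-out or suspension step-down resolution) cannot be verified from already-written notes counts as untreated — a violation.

{B3, D4, E4, G3, G4}

G3: legal
A3: violates R4
B3: legal
C4: violates R4
D4: legal
E4: legal
F4: violates R4
G4: legal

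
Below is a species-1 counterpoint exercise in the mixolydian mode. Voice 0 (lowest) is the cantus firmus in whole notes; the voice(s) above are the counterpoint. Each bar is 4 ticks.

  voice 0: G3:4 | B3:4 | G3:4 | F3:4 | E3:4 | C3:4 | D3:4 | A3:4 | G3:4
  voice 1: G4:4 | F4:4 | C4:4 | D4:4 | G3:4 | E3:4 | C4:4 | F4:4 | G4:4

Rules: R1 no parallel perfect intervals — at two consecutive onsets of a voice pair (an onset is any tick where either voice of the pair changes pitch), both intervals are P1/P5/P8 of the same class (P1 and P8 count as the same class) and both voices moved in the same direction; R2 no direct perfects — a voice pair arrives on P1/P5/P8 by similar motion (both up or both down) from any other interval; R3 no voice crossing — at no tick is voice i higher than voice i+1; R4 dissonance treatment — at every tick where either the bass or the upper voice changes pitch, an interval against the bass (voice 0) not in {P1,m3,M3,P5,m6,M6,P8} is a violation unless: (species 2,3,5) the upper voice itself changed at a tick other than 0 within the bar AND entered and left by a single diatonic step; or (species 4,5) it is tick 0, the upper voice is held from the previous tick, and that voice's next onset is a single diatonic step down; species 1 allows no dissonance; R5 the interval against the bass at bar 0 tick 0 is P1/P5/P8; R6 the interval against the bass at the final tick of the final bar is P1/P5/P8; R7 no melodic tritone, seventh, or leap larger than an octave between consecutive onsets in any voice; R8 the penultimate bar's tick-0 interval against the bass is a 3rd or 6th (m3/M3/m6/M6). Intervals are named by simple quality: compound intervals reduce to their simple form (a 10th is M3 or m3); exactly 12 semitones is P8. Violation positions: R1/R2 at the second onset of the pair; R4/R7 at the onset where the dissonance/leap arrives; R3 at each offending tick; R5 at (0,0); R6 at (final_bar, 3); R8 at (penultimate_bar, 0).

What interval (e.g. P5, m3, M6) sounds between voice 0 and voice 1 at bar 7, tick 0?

m6

voice 0=A3 voice 1=F4 -> m6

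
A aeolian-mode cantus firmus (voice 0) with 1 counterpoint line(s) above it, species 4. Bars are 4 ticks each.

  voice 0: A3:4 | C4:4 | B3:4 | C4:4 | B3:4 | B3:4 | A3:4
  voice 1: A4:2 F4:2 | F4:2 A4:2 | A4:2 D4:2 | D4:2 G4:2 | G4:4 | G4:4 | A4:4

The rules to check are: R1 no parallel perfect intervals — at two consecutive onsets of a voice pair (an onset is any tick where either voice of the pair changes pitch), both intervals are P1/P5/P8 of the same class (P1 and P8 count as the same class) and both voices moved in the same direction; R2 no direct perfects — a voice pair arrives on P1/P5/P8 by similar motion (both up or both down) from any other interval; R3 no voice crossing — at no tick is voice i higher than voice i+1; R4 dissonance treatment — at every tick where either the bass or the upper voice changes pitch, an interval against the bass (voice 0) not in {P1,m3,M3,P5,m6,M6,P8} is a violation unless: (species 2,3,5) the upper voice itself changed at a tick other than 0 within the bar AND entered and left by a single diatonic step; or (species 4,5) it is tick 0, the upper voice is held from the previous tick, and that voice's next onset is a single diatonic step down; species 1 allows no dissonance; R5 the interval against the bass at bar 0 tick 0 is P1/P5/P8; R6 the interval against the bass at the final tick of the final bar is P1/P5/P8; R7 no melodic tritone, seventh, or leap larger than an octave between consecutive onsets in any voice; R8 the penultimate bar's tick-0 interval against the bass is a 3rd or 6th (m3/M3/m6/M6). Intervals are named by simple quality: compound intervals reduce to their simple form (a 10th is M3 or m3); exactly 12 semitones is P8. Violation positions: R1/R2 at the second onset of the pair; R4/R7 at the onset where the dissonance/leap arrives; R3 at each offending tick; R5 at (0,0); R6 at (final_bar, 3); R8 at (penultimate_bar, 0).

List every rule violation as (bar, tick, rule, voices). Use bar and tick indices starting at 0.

(1, 0, R4, (0, 1))
(2, 0, R4, (0, 1))
(3, 0, R4, (0, 1))

bar 0: v0=A3 v1=A4 downbeat P8
bar 1: v0=C4 v1=F4 downbeat P4
bar 2: v0=B3 v1=A4 downbeat m7
bar 3: v0=C4 v1=D4 downbeat M2
bar 4: v0=B3 v1=G4 downbeat m6
bar 5: v0=B3 v1=G4 downbeat m6
bar 6: v0=A3 v1=A4 downbeat P8
  -> R4 @ bar 1 tick 0 v(0, 1): C4/F4 P4 untreated
  -> R4 @ bar 2 tick 0 v(0, 1): B3/A4 m7 untreated
  -> R4 @ bar 3 tick 0 v(0, 1): C4/D4 M2 untreated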